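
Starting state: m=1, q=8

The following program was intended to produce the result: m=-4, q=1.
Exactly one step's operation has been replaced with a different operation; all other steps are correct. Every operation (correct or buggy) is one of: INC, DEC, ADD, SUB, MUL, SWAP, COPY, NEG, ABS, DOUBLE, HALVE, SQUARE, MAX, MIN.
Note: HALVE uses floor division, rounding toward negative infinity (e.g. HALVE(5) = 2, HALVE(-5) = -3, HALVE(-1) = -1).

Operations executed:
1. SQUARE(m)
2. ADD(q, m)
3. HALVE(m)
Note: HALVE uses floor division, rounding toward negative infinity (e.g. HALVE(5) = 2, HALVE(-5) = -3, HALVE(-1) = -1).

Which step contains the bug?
Step 1

Trace with buggy code:
Initial: m=1, q=8
After step 1: m=1, q=8
After step 2: m=1, q=9
After step 3: m=0, q=9
Actual final m=0, q=9 ≠ expected m=-4, q=1.
Step 1 is the only position where a single-operation replacement can produce the expected result.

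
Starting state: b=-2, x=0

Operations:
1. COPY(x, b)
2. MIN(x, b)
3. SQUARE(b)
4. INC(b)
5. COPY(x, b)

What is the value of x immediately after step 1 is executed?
x = -2

Tracing x through execution:
Initial: x = 0
After step 1 (COPY(x, b)): x = -2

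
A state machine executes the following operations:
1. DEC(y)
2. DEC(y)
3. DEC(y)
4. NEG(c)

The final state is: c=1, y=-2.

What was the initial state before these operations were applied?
c=-1, y=1

Working backwards:
Final state: c=1, y=-2
Before step 4 (NEG(c)): c=-1, y=-2
Before step 3 (DEC(y)): c=-1, y=-1
Before step 2 (DEC(y)): c=-1, y=0
Before step 1 (DEC(y)): c=-1, y=1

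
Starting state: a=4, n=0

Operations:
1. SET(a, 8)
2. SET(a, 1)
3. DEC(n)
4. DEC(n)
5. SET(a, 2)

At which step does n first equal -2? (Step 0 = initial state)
Step 4

Tracing n:
Initial: n = 0
After step 1: n = 0
After step 2: n = 0
After step 3: n = -1
After step 4: n = -2 ← first occurrence
After step 5: n = -2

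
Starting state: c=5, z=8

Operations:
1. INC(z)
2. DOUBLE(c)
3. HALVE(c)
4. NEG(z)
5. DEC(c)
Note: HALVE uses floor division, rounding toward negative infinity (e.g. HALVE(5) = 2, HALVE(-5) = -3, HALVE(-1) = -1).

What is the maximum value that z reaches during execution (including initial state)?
9

Values of z at each step:
Initial: z = 8
After step 1: z = 9 ← maximum
After step 2: z = 9
After step 3: z = 9
After step 4: z = -9
After step 5: z = -9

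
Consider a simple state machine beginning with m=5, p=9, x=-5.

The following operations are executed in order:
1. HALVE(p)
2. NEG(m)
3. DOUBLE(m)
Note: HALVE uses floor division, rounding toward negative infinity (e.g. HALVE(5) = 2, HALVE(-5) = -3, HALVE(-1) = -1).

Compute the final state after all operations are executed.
{m: -10, p: 4, x: -5}

Step-by-step execution:
Initial: m=5, p=9, x=-5
After step 1 (HALVE(p)): m=5, p=4, x=-5
After step 2 (NEG(m)): m=-5, p=4, x=-5
After step 3 (DOUBLE(m)): m=-10, p=4, x=-5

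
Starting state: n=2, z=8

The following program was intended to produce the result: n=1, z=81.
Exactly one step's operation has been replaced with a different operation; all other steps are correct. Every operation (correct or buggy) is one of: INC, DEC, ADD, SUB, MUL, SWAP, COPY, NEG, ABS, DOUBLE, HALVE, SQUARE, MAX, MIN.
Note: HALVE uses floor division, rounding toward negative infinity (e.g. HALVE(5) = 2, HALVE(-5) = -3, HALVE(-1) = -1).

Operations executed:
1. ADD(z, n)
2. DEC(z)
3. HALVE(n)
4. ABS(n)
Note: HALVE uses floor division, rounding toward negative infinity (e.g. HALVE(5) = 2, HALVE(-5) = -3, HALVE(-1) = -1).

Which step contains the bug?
Step 4

Trace with buggy code:
Initial: n=2, z=8
After step 1: n=2, z=10
After step 2: n=2, z=9
After step 3: n=1, z=9
After step 4: n=1, z=9
Actual final n=1, z=9 ≠ expected n=1, z=81.
Step 4 is the only position where a single-operation replacement can produce the expected result.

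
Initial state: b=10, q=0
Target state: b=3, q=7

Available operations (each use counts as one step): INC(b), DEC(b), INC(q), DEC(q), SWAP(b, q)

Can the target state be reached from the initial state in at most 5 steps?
No

The target state cannot be reached within 5 steps.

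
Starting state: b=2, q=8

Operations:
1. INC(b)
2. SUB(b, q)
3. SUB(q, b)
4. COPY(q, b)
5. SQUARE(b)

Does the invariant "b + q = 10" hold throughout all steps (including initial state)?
No, violated after step 1

The invariant is violated after step 1.

State at each step:
Initial: b=2, q=8
After step 1: b=3, q=8
After step 2: b=-5, q=8
After step 3: b=-5, q=13
After step 4: b=-5, q=-5
After step 5: b=25, q=-5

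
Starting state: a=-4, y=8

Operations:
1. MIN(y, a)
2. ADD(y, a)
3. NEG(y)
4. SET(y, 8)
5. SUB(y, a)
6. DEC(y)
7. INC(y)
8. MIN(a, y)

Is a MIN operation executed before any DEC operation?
Yes

First MIN: step 1
First DEC: step 6
Since 1 < 6, MIN comes first.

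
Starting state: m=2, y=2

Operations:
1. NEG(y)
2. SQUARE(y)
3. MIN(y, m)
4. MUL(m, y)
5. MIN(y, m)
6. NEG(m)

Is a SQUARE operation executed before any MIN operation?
Yes

First SQUARE: step 2
First MIN: step 3
Since 2 < 3, SQUARE comes first.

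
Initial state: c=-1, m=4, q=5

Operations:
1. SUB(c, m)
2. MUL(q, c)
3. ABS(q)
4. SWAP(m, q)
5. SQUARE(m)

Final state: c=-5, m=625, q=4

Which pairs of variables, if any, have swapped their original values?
None

Comparing initial and final values:
c: -1 → -5
q: 5 → 4
m: 4 → 625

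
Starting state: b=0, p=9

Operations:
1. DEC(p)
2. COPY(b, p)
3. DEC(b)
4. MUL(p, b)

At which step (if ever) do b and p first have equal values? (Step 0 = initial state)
Step 2

b and p first become equal after step 2.

Comparing values at each step:
Initial: b=0, p=9
After step 1: b=0, p=8
After step 2: b=8, p=8 ← equal!
After step 3: b=7, p=8
After step 4: b=7, p=56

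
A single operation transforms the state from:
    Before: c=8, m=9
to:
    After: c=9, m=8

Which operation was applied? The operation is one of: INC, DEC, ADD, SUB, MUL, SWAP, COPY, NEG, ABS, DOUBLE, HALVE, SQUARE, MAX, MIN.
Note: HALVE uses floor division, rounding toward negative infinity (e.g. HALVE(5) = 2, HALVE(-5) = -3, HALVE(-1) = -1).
SWAP(c, m)

Analyzing the change:
Before: c=8, m=9
After: c=9, m=8
Variable c changed from 8 to 9
Variable m changed from 9 to 8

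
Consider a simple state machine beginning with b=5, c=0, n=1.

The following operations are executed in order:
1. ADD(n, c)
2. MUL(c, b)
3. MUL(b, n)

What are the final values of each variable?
{b: 5, c: 0, n: 1}

Step-by-step execution:
Initial: b=5, c=0, n=1
After step 1 (ADD(n, c)): b=5, c=0, n=1
After step 2 (MUL(c, b)): b=5, c=0, n=1
After step 3 (MUL(b, n)): b=5, c=0, n=1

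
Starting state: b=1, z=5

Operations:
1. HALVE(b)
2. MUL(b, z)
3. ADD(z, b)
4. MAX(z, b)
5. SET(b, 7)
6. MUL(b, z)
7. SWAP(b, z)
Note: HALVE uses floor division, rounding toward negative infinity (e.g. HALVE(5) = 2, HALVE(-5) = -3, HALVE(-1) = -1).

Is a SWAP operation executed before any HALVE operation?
No

First SWAP: step 7
First HALVE: step 1
Since 7 > 1, HALVE comes first.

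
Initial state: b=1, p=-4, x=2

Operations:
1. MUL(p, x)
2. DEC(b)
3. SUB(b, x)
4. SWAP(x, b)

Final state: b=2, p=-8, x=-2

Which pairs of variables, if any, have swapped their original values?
None

Comparing initial and final values:
b: 1 → 2
x: 2 → -2
p: -4 → -8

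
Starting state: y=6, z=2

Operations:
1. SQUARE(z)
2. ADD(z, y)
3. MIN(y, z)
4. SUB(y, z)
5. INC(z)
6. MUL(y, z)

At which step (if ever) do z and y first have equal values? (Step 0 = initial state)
Never

z and y never become equal during execution.

Comparing values at each step:
Initial: z=2, y=6
After step 1: z=4, y=6
After step 2: z=10, y=6
After step 3: z=10, y=6
After step 4: z=10, y=-4
After step 5: z=11, y=-4
After step 6: z=11, y=-44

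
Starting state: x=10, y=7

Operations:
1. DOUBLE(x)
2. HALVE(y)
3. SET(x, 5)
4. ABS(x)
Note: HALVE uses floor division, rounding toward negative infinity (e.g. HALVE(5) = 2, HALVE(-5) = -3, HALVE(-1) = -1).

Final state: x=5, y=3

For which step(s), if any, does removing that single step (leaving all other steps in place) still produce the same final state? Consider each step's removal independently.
Step(s) 1, 4

Testing removal of each single step:
Without step 1: final = x=5, y=3 (same)
Without step 2: final = x=5, y=7 (different)
Without step 3: final = x=20, y=3 (different)
Without step 4: final = x=5, y=3 (same)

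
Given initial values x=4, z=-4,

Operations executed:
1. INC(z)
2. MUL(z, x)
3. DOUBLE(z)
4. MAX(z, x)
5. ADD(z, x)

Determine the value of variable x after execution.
x = 4

Tracing execution:
Step 1: INC(z) → x = 4
Step 2: MUL(z, x) → x = 4
Step 3: DOUBLE(z) → x = 4
Step 4: MAX(z, x) → x = 4
Step 5: ADD(z, x) → x = 4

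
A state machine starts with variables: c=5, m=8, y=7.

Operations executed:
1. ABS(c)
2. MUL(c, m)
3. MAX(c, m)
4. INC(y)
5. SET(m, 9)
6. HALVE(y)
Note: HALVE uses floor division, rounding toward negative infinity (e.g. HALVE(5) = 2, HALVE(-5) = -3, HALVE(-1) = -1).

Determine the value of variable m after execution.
m = 9

Tracing execution:
Step 1: ABS(c) → m = 8
Step 2: MUL(c, m) → m = 8
Step 3: MAX(c, m) → m = 8
Step 4: INC(y) → m = 8
Step 5: SET(m, 9) → m = 9
Step 6: HALVE(y) → m = 9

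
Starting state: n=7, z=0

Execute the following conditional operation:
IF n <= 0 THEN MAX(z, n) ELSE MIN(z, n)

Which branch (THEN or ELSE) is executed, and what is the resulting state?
Branch: ELSE, Final state: n=7, z=0

Evaluating condition: n <= 0
n = 7
Condition is False, so ELSE branch executes
After MIN(z, n): n=7, z=0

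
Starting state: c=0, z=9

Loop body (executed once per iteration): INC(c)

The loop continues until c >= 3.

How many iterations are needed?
3

Tracing iterations:
Initial: c=0, z=9
After iteration 1: c=1, z=9
After iteration 2: c=2, z=9
After iteration 3: c=3, z=9
c >= 3 now holds, so the loop exits after 3 iterations.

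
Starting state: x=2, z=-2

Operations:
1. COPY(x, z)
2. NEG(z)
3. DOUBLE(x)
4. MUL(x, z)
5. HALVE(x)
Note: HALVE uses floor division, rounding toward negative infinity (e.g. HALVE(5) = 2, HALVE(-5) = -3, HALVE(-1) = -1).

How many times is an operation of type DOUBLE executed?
1

Counting DOUBLE operations:
Step 3: DOUBLE(x) ← DOUBLE
Total: 1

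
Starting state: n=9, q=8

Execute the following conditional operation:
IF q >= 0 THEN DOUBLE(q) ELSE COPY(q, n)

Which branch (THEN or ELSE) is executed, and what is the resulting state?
Branch: THEN, Final state: n=9, q=16

Evaluating condition: q >= 0
q = 8
Condition is True, so THEN branch executes
After DOUBLE(q): n=9, q=16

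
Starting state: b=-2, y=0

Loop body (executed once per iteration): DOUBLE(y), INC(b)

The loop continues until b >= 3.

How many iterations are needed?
5

Tracing iterations:
Initial: b=-2, y=0
After iteration 1: b=-1, y=0
After iteration 2: b=0, y=0
After iteration 3: b=1, y=0
After iteration 4: b=2, y=0
After iteration 5: b=3, y=0
b >= 3 now holds, so the loop exits after 5 iterations.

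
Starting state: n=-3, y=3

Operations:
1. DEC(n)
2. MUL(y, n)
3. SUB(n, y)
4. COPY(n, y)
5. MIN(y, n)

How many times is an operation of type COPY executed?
1

Counting COPY operations:
Step 4: COPY(n, y) ← COPY
Total: 1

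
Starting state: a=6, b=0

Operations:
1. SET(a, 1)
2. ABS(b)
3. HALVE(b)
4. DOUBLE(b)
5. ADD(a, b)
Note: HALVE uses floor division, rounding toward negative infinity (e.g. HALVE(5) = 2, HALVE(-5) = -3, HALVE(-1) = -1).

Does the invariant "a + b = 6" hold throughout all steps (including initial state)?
No, violated after step 1

The invariant is violated after step 1.

State at each step:
Initial: a=6, b=0
After step 1: a=1, b=0
After step 2: a=1, b=0
After step 3: a=1, b=0
After step 4: a=1, b=0
After step 5: a=1, b=0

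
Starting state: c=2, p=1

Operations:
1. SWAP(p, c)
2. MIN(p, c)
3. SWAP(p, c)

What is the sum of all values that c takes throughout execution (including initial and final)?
5

Values of c at each step:
Initial: c = 2
After step 1: c = 1
After step 2: c = 1
After step 3: c = 1
Sum = 2 + 1 + 1 + 1 = 5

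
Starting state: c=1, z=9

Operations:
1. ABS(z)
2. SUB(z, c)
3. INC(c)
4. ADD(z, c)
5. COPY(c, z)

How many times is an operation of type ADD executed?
1

Counting ADD operations:
Step 4: ADD(z, c) ← ADD
Total: 1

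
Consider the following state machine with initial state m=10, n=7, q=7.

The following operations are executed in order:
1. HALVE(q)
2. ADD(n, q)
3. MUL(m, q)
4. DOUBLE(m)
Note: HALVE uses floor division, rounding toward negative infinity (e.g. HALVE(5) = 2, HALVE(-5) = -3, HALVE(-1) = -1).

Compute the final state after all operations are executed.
{m: 60, n: 10, q: 3}

Step-by-step execution:
Initial: m=10, n=7, q=7
After step 1 (HALVE(q)): m=10, n=7, q=3
After step 2 (ADD(n, q)): m=10, n=10, q=3
After step 3 (MUL(m, q)): m=30, n=10, q=3
After step 4 (DOUBLE(m)): m=60, n=10, q=3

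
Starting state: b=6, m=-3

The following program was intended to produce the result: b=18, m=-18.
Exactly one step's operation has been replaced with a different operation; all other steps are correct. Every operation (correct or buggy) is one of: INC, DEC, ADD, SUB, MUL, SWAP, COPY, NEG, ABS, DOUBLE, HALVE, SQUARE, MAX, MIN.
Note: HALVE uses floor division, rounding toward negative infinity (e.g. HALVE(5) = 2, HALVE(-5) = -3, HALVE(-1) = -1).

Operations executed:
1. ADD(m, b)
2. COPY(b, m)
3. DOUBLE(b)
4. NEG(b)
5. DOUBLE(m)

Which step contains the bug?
Step 1

Trace with buggy code:
Initial: b=6, m=-3
After step 1: b=6, m=3
After step 2: b=3, m=3
After step 3: b=6, m=3
After step 4: b=-6, m=3
After step 5: b=-6, m=6
Actual final b=-6, m=6 ≠ expected b=18, m=-18.
Step 1 is the only position where a single-operation replacement can produce the expected result.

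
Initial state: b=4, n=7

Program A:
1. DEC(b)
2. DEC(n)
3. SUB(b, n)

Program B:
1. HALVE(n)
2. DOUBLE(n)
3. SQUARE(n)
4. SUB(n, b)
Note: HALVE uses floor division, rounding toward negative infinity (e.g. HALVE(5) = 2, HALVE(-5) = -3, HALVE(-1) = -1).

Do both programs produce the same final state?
No

Program A final state: b=-3, n=6
Program B final state: b=4, n=32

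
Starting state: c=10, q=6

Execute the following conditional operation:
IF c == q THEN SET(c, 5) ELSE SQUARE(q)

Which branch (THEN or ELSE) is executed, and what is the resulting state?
Branch: ELSE, Final state: c=10, q=36

Evaluating condition: c == q
c = 10, q = 6
Condition is False, so ELSE branch executes
After SQUARE(q): c=10, q=36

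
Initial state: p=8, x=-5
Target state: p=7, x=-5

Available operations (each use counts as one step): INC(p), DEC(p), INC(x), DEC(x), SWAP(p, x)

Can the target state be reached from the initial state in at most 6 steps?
Yes

Path (1 step): DEC(p)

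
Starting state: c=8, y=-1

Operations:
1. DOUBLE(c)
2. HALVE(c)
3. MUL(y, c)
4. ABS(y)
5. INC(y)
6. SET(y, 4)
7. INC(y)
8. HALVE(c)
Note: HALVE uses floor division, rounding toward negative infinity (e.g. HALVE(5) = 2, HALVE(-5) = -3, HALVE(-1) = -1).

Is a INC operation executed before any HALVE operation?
No

First INC: step 5
First HALVE: step 2
Since 5 > 2, HALVE comes first.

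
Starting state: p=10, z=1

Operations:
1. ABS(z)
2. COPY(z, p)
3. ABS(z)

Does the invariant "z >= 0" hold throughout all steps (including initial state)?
Yes

The invariant holds at every step.

State at each step:
Initial: p=10, z=1
After step 1: p=10, z=1
After step 2: p=10, z=10
After step 3: p=10, z=10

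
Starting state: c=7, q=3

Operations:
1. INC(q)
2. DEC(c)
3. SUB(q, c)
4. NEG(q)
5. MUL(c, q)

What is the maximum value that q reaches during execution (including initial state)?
4

Values of q at each step:
Initial: q = 3
After step 1: q = 4 ← maximum
After step 2: q = 4
After step 3: q = -2
After step 4: q = 2
After step 5: q = 2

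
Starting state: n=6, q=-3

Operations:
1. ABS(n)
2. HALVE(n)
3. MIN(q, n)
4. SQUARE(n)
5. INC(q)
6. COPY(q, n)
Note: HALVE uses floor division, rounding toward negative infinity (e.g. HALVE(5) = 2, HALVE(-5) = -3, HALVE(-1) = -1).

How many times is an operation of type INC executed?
1

Counting INC operations:
Step 5: INC(q) ← INC
Total: 1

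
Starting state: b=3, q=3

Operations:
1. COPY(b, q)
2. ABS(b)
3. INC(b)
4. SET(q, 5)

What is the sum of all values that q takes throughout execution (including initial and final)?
17

Values of q at each step:
Initial: q = 3
After step 1: q = 3
After step 2: q = 3
After step 3: q = 3
After step 4: q = 5
Sum = 3 + 3 + 3 + 3 + 5 = 17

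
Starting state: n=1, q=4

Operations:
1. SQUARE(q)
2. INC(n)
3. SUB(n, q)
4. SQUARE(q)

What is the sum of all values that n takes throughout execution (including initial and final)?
-24

Values of n at each step:
Initial: n = 1
After step 1: n = 1
After step 2: n = 2
After step 3: n = -14
After step 4: n = -14
Sum = 1 + 1 + 2 + -14 + -14 = -24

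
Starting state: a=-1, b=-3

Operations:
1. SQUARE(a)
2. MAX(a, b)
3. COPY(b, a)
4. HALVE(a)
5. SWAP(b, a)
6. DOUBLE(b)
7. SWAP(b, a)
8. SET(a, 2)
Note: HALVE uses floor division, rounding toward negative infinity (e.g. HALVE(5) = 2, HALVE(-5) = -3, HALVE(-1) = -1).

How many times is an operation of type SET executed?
1

Counting SET operations:
Step 8: SET(a, 2) ← SET
Total: 1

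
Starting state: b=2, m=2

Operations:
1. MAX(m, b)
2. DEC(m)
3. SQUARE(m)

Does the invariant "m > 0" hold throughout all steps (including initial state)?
Yes

The invariant holds at every step.

State at each step:
Initial: b=2, m=2
After step 1: b=2, m=2
After step 2: b=2, m=1
After step 3: b=2, m=1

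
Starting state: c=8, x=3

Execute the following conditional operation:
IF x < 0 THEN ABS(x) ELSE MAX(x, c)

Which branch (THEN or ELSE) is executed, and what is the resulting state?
Branch: ELSE, Final state: c=8, x=8

Evaluating condition: x < 0
x = 3
Condition is False, so ELSE branch executes
After MAX(x, c): c=8, x=8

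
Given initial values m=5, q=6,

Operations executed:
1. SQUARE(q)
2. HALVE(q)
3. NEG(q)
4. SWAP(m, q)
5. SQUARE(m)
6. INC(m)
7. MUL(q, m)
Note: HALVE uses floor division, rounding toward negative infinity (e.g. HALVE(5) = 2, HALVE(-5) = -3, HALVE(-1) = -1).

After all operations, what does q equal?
q = 1625

Tracing execution:
Step 1: SQUARE(q) → q = 36
Step 2: HALVE(q) → q = 18
Step 3: NEG(q) → q = -18
Step 4: SWAP(m, q) → q = 5
Step 5: SQUARE(m) → q = 5
Step 6: INC(m) → q = 5
Step 7: MUL(q, m) → q = 1625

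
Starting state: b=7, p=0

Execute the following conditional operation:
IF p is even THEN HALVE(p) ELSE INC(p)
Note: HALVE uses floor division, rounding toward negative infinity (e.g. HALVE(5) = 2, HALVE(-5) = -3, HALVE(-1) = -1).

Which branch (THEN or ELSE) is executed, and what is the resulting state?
Branch: THEN, Final state: b=7, p=0

Evaluating condition: p is even
Condition is True, so THEN branch executes
After HALVE(p): b=7, p=0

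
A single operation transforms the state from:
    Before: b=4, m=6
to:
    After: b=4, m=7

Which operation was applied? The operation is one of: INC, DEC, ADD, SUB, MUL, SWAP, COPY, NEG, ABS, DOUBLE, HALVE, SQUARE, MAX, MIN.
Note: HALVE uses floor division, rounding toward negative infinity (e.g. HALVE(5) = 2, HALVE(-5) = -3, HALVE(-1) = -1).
INC(m)

Analyzing the change:
Before: b=4, m=6
After: b=4, m=7
Variable m changed from 6 to 7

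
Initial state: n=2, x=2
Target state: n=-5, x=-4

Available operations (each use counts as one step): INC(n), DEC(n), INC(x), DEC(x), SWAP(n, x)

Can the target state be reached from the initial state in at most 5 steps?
No

The target state cannot be reached within 5 steps.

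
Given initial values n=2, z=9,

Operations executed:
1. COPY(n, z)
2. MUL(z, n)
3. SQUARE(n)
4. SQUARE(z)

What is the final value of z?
z = 6561

Tracing execution:
Step 1: COPY(n, z) → z = 9
Step 2: MUL(z, n) → z = 81
Step 3: SQUARE(n) → z = 81
Step 4: SQUARE(z) → z = 6561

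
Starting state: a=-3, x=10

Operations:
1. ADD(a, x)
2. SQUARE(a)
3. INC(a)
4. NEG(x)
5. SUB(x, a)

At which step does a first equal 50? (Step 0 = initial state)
Step 3

Tracing a:
Initial: a = -3
After step 1: a = 7
After step 2: a = 49
After step 3: a = 50 ← first occurrence
After step 4: a = 50
After step 5: a = 50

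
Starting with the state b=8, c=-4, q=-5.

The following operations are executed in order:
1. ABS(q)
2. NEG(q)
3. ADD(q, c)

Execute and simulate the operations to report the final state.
{b: 8, c: -4, q: -9}

Step-by-step execution:
Initial: b=8, c=-4, q=-5
After step 1 (ABS(q)): b=8, c=-4, q=5
After step 2 (NEG(q)): b=8, c=-4, q=-5
After step 3 (ADD(q, c)): b=8, c=-4, q=-9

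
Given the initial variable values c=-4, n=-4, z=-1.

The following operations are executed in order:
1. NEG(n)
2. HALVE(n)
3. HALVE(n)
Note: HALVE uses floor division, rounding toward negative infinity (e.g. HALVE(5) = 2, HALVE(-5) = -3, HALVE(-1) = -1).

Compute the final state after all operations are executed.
{c: -4, n: 1, z: -1}

Step-by-step execution:
Initial: c=-4, n=-4, z=-1
After step 1 (NEG(n)): c=-4, n=4, z=-1
After step 2 (HALVE(n)): c=-4, n=2, z=-1
After step 3 (HALVE(n)): c=-4, n=1, z=-1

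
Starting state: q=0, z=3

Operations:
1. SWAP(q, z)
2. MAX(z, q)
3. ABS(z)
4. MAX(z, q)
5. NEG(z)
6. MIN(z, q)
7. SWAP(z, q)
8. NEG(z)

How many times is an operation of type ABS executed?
1

Counting ABS operations:
Step 3: ABS(z) ← ABS
Total: 1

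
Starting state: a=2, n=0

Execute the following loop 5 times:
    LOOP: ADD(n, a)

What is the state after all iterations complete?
a=2, n=10

Iteration trace:
Start: a=2, n=0
After iteration 1: a=2, n=2
After iteration 2: a=2, n=4
After iteration 3: a=2, n=6
After iteration 4: a=2, n=8
After iteration 5: a=2, n=10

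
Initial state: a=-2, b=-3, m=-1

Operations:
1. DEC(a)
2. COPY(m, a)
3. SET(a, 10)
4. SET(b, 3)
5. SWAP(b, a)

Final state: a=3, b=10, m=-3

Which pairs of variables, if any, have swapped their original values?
None

Comparing initial and final values:
a: -2 → 3
m: -1 → -3
b: -3 → 10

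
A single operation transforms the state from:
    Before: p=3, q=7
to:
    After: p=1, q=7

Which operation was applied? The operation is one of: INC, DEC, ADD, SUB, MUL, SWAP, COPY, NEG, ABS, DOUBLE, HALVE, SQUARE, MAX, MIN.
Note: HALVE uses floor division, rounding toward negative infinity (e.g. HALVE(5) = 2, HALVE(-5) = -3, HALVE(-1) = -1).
HALVE(p)

Analyzing the change:
Before: p=3, q=7
After: p=1, q=7
Variable p changed from 3 to 1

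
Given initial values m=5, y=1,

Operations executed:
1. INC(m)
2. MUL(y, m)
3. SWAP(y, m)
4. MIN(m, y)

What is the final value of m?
m = 6

Tracing execution:
Step 1: INC(m) → m = 6
Step 2: MUL(y, m) → m = 6
Step 3: SWAP(y, m) → m = 6
Step 4: MIN(m, y) → m = 6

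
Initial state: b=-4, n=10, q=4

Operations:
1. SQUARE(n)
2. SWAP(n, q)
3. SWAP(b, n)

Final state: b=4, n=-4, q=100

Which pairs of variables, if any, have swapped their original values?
None

Comparing initial and final values:
q: 4 → 100
n: 10 → -4
b: -4 → 4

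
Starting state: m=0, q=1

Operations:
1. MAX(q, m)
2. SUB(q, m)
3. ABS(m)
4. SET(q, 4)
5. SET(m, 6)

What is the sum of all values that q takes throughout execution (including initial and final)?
12

Values of q at each step:
Initial: q = 1
After step 1: q = 1
After step 2: q = 1
After step 3: q = 1
After step 4: q = 4
After step 5: q = 4
Sum = 1 + 1 + 1 + 1 + 4 + 4 = 12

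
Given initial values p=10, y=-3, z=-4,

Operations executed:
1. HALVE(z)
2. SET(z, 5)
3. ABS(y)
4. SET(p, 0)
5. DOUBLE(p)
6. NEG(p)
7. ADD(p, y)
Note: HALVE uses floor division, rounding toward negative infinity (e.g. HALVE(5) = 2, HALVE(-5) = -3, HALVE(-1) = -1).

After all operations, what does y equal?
y = 3

Tracing execution:
Step 1: HALVE(z) → y = -3
Step 2: SET(z, 5) → y = -3
Step 3: ABS(y) → y = 3
Step 4: SET(p, 0) → y = 3
Step 5: DOUBLE(p) → y = 3
Step 6: NEG(p) → y = 3
Step 7: ADD(p, y) → y = 3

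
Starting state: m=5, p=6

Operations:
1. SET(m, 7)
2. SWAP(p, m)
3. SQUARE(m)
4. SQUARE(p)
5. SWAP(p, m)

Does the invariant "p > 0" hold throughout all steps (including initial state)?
Yes

The invariant holds at every step.

State at each step:
Initial: m=5, p=6
After step 1: m=7, p=6
After step 2: m=6, p=7
After step 3: m=36, p=7
After step 4: m=36, p=49
After step 5: m=49, p=36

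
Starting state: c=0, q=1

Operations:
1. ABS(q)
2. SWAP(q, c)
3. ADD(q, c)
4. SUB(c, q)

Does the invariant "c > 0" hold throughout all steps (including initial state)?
No, violated at the initial state

The invariant is violated at the initial state (step 0).

State at each step:
Initial: c=0, q=1
After step 1: c=0, q=1
After step 2: c=1, q=0
After step 3: c=1, q=1
After step 4: c=0, q=1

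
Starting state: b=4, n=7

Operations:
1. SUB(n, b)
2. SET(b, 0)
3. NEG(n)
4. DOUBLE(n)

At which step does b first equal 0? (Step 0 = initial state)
Step 2

Tracing b:
Initial: b = 4
After step 1: b = 4
After step 2: b = 0 ← first occurrence
After step 3: b = 0
After step 4: b = 0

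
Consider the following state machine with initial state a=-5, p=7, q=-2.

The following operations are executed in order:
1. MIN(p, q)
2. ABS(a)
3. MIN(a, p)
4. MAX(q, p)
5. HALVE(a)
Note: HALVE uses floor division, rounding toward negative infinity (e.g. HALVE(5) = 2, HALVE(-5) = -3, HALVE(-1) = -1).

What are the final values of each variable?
{a: -1, p: -2, q: -2}

Step-by-step execution:
Initial: a=-5, p=7, q=-2
After step 1 (MIN(p, q)): a=-5, p=-2, q=-2
After step 2 (ABS(a)): a=5, p=-2, q=-2
After step 3 (MIN(a, p)): a=-2, p=-2, q=-2
After step 4 (MAX(q, p)): a=-2, p=-2, q=-2
After step 5 (HALVE(a)): a=-1, p=-2, q=-2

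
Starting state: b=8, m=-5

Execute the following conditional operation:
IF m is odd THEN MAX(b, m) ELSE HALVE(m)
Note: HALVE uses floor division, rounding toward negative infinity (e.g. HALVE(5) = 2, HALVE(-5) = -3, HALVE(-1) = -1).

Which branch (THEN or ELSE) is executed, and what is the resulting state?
Branch: THEN, Final state: b=8, m=-5

Evaluating condition: m is odd
Condition is True, so THEN branch executes
After MAX(b, m): b=8, m=-5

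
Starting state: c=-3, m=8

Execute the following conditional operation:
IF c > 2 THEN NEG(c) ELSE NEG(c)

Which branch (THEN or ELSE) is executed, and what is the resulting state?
Branch: ELSE, Final state: c=3, m=8

Evaluating condition: c > 2
c = -3
Condition is False, so ELSE branch executes
After NEG(c): c=3, m=8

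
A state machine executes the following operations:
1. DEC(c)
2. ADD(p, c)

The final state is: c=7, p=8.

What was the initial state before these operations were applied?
c=8, p=1

Working backwards:
Final state: c=7, p=8
Before step 2 (ADD(p, c)): c=7, p=1
Before step 1 (DEC(c)): c=8, p=1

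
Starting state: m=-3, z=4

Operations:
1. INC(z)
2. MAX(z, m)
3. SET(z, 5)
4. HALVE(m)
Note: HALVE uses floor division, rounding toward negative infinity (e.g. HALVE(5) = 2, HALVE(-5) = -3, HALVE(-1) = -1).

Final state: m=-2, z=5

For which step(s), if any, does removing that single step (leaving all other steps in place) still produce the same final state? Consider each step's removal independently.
Step(s) 1, 2, 3

Testing removal of each single step:
Without step 1: final = m=-2, z=5 (same)
Without step 2: final = m=-2, z=5 (same)
Without step 3: final = m=-2, z=5 (same)
Without step 4: final = m=-3, z=5 (different)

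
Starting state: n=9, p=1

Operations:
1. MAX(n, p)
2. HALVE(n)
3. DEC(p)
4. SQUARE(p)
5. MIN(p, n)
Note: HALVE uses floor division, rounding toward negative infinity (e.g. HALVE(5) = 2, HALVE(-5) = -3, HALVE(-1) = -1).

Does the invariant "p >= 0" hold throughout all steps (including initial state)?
Yes

The invariant holds at every step.

State at each step:
Initial: n=9, p=1
After step 1: n=9, p=1
After step 2: n=4, p=1
After step 3: n=4, p=0
After step 4: n=4, p=0
After step 5: n=4, p=0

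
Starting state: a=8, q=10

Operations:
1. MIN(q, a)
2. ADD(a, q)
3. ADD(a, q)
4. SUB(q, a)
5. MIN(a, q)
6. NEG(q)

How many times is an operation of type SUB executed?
1

Counting SUB operations:
Step 4: SUB(q, a) ← SUB
Total: 1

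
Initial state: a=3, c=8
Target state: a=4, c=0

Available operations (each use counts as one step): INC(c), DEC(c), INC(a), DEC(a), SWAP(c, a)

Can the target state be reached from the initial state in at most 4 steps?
No

The target state cannot be reached within 4 steps.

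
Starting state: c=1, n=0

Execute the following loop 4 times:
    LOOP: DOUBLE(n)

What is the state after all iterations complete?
c=1, n=0

Iteration trace:
Start: c=1, n=0
After iteration 1: c=1, n=0
After iteration 2: c=1, n=0
After iteration 3: c=1, n=0
After iteration 4: c=1, n=0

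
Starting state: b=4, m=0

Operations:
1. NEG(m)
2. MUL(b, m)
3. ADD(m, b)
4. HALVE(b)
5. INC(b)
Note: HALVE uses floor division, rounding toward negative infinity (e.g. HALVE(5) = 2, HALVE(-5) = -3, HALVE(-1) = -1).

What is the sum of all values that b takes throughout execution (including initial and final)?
9

Values of b at each step:
Initial: b = 4
After step 1: b = 4
After step 2: b = 0
After step 3: b = 0
After step 4: b = 0
After step 5: b = 1
Sum = 4 + 4 + 0 + 0 + 0 + 1 = 9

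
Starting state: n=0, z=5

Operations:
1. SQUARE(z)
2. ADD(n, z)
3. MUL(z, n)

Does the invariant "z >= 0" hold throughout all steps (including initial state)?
Yes

The invariant holds at every step.

State at each step:
Initial: n=0, z=5
After step 1: n=0, z=25
After step 2: n=25, z=25
After step 3: n=25, z=625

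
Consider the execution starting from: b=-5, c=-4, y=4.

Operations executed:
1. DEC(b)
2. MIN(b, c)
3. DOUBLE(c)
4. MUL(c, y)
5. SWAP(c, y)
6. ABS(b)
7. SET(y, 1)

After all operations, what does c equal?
c = 4

Tracing execution:
Step 1: DEC(b) → c = -4
Step 2: MIN(b, c) → c = -4
Step 3: DOUBLE(c) → c = -8
Step 4: MUL(c, y) → c = -32
Step 5: SWAP(c, y) → c = 4
Step 6: ABS(b) → c = 4
Step 7: SET(y, 1) → c = 4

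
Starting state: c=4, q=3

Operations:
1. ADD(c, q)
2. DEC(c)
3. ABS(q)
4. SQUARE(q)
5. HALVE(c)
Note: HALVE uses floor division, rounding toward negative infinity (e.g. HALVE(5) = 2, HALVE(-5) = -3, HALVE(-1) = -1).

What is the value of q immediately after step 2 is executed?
q = 3

Tracing q through execution:
Initial: q = 3
After step 1 (ADD(c, q)): q = 3
After step 2 (DEC(c)): q = 3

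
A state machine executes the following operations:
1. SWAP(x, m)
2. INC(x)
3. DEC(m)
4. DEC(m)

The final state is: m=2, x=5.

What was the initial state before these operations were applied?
m=4, x=4

Working backwards:
Final state: m=2, x=5
Before step 4 (DEC(m)): m=3, x=5
Before step 3 (DEC(m)): m=4, x=5
Before step 2 (INC(x)): m=4, x=4
Before step 1 (SWAP(x, m)): m=4, x=4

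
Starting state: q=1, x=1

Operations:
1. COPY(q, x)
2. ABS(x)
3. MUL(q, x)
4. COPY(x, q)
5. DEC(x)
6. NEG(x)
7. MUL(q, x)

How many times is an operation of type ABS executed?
1

Counting ABS operations:
Step 2: ABS(x) ← ABS
Total: 1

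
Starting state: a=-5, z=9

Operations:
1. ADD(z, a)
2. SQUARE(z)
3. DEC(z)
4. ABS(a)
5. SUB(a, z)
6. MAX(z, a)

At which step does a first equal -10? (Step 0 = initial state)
Step 5

Tracing a:
Initial: a = -5
After step 1: a = -5
After step 2: a = -5
After step 3: a = -5
After step 4: a = 5
After step 5: a = -10 ← first occurrence
After step 6: a = -10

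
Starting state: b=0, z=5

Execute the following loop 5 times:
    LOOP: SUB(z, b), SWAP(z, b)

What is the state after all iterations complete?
b=25, z=-15

Iteration trace:
Start: b=0, z=5
After iteration 1: b=5, z=0
After iteration 2: b=-5, z=5
After iteration 3: b=10, z=-5
After iteration 4: b=-15, z=10
After iteration 5: b=25, z=-15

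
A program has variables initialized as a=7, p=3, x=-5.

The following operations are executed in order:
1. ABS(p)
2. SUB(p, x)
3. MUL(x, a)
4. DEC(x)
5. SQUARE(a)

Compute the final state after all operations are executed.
{a: 49, p: 8, x: -36}

Step-by-step execution:
Initial: a=7, p=3, x=-5
After step 1 (ABS(p)): a=7, p=3, x=-5
After step 2 (SUB(p, x)): a=7, p=8, x=-5
After step 3 (MUL(x, a)): a=7, p=8, x=-35
After step 4 (DEC(x)): a=7, p=8, x=-36
After step 5 (SQUARE(a)): a=49, p=8, x=-36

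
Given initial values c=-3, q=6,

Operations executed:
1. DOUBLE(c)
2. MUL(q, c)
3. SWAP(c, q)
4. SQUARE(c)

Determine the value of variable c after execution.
c = 1296

Tracing execution:
Step 1: DOUBLE(c) → c = -6
Step 2: MUL(q, c) → c = -6
Step 3: SWAP(c, q) → c = -36
Step 4: SQUARE(c) → c = 1296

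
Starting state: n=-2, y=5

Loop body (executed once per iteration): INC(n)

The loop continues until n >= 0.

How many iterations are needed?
2

Tracing iterations:
Initial: n=-2, y=5
After iteration 1: n=-1, y=5
After iteration 2: n=0, y=5
n >= 0 now holds, so the loop exits after 2 iterations.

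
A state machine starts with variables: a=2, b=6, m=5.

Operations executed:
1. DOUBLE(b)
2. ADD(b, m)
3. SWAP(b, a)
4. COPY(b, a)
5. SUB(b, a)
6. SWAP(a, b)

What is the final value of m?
m = 5

Tracing execution:
Step 1: DOUBLE(b) → m = 5
Step 2: ADD(b, m) → m = 5
Step 3: SWAP(b, a) → m = 5
Step 4: COPY(b, a) → m = 5
Step 5: SUB(b, a) → m = 5
Step 6: SWAP(a, b) → m = 5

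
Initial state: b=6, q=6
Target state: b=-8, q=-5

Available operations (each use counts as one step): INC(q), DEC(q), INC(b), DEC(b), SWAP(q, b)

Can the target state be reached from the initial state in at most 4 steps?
No

The target state cannot be reached within 4 steps.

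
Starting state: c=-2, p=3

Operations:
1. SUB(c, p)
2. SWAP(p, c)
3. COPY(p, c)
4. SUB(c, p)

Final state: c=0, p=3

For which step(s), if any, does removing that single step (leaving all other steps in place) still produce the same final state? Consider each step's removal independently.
Step(s) 1

Testing removal of each single step:
Without step 1: final = c=0, p=3 (same)
Without step 2: final = c=0, p=-5 (different)
Without step 3: final = c=8, p=-5 (different)
Without step 4: final = c=3, p=3 (different)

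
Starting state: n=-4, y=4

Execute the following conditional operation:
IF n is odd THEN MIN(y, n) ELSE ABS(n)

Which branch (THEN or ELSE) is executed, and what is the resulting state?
Branch: ELSE, Final state: n=4, y=4

Evaluating condition: n is odd
Condition is False, so ELSE branch executes
After ABS(n): n=4, y=4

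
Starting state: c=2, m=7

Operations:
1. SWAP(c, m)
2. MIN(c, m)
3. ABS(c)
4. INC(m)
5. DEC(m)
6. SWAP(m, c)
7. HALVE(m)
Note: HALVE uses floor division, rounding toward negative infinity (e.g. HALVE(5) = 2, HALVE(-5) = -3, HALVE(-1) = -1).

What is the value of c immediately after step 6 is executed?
c = 2

Tracing c through execution:
Initial: c = 2
After step 1 (SWAP(c, m)): c = 7
After step 2 (MIN(c, m)): c = 2
After step 3 (ABS(c)): c = 2
After step 4 (INC(m)): c = 2
After step 5 (DEC(m)): c = 2
After step 6 (SWAP(m, c)): c = 2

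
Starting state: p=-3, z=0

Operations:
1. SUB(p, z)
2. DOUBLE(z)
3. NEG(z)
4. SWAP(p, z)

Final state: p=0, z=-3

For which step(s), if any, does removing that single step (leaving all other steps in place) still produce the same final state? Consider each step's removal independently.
Step(s) 1, 2, 3

Testing removal of each single step:
Without step 1: final = p=0, z=-3 (same)
Without step 2: final = p=0, z=-3 (same)
Without step 3: final = p=0, z=-3 (same)
Without step 4: final = p=-3, z=0 (different)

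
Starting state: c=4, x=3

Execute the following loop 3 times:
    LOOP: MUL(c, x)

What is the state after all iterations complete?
c=108, x=3

Iteration trace:
Start: c=4, x=3
After iteration 1: c=12, x=3
After iteration 2: c=36, x=3
After iteration 3: c=108, x=3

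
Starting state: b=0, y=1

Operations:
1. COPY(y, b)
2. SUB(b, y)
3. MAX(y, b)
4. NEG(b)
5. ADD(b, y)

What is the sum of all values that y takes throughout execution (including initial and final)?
1

Values of y at each step:
Initial: y = 1
After step 1: y = 0
After step 2: y = 0
After step 3: y = 0
After step 4: y = 0
After step 5: y = 0
Sum = 1 + 0 + 0 + 0 + 0 + 0 = 1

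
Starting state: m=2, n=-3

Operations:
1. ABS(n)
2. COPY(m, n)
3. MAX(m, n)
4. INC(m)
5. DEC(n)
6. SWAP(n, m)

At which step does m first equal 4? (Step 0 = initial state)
Step 4

Tracing m:
Initial: m = 2
After step 1: m = 2
After step 2: m = 3
After step 3: m = 3
After step 4: m = 4 ← first occurrence
After step 5: m = 4
After step 6: m = 2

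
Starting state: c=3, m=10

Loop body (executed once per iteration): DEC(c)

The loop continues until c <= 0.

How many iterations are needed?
3

Tracing iterations:
Initial: c=3, m=10
After iteration 1: c=2, m=10
After iteration 2: c=1, m=10
After iteration 3: c=0, m=10
c <= 0 now holds, so the loop exits after 3 iterations.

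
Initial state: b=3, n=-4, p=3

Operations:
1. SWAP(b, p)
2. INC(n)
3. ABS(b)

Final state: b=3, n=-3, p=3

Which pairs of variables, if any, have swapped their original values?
None

Comparing initial and final values:
p: 3 → 3
n: -4 → -3
b: 3 → 3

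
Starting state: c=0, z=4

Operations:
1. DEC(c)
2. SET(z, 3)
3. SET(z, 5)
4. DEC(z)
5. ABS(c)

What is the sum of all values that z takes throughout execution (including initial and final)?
24

Values of z at each step:
Initial: z = 4
After step 1: z = 4
After step 2: z = 3
After step 3: z = 5
After step 4: z = 4
After step 5: z = 4
Sum = 4 + 4 + 3 + 5 + 4 + 4 = 24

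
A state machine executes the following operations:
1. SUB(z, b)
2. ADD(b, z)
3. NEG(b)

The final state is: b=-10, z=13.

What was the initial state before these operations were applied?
b=-3, z=10

Working backwards:
Final state: b=-10, z=13
Before step 3 (NEG(b)): b=10, z=13
Before step 2 (ADD(b, z)): b=-3, z=13
Before step 1 (SUB(z, b)): b=-3, z=10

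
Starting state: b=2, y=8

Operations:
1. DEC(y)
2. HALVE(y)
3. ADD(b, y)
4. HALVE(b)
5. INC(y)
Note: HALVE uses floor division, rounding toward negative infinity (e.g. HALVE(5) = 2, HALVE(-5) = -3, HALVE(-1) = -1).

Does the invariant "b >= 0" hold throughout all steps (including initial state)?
Yes

The invariant holds at every step.

State at each step:
Initial: b=2, y=8
After step 1: b=2, y=7
After step 2: b=2, y=3
After step 3: b=5, y=3
After step 4: b=2, y=3
After step 5: b=2, y=4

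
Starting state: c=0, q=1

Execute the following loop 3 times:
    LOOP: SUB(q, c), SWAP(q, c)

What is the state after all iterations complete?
c=2, q=-1

Iteration trace:
Start: c=0, q=1
After iteration 1: c=1, q=0
After iteration 2: c=-1, q=1
After iteration 3: c=2, q=-1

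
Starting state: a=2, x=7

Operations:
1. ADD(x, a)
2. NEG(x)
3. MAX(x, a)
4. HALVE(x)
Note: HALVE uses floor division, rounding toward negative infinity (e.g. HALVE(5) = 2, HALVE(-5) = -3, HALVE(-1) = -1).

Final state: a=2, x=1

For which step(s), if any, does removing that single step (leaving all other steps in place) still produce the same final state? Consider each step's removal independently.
Step(s) 1

Testing removal of each single step:
Without step 1: final = a=2, x=1 (same)
Without step 2: final = a=2, x=4 (different)
Without step 3: final = a=2, x=-5 (different)
Without step 4: final = a=2, x=2 (different)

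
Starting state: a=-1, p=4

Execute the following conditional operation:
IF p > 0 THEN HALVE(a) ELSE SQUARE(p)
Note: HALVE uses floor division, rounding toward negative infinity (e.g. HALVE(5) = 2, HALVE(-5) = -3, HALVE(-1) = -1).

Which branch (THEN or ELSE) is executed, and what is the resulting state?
Branch: THEN, Final state: a=-1, p=4

Evaluating condition: p > 0
p = 4
Condition is True, so THEN branch executes
After HALVE(a): a=-1, p=4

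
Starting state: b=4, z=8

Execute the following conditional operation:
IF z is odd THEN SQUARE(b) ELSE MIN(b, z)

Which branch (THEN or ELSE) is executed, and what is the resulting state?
Branch: ELSE, Final state: b=4, z=8

Evaluating condition: z is odd
Condition is False, so ELSE branch executes
After MIN(b, z): b=4, z=8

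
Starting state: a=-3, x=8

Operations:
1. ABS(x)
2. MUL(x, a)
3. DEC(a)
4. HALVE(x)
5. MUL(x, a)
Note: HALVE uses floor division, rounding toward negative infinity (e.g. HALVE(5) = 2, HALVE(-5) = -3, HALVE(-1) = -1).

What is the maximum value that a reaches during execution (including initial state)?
-3

Values of a at each step:
Initial: a = -3 ← maximum
After step 1: a = -3
After step 2: a = -3
After step 3: a = -4
After step 4: a = -4
After step 5: a = -4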